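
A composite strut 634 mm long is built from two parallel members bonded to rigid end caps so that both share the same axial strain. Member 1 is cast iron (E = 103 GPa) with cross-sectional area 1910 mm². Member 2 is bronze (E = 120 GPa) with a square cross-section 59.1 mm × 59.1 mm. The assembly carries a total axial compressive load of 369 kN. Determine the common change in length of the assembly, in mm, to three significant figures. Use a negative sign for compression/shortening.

A_2 = 3493 mm².
Equal strain + equilibrium ⇒ each member carries load in proportion to AE: A₁E₁ = 196700000 N, A₂E₂ = 419100000 N, ΣAE = 615900000 N.
δ = PL/ΣAE = -369000·634/615900000 = -0.3799 mm.

-0.380 mm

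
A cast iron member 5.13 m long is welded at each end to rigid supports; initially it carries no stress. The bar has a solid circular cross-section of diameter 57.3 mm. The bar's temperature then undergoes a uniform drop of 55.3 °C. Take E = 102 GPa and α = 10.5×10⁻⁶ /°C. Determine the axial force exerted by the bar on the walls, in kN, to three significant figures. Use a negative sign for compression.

Free thermal expansion αLΔT = 10.5e-6 · 5130 · -55.3 = -2.979 mm.
The walls impose strain ε = −(-2.979)/5130 = 5.8065e-04; σ = Eε = 102000 · 5.8065e-04 = 59.23 MPa.
Wall reaction R = σ·A = 59.23·2579 = 152700 N = 152.7 kN.

153 kN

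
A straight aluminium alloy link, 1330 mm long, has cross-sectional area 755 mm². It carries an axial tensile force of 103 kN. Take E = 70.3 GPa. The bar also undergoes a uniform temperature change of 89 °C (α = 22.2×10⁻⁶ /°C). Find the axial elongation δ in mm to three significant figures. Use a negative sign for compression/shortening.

δ_mech = NL/(AE) = 103000·1330/(755·70300) = 2.581 mm.
δ_thermal = αLΔT = 22.2e-6·1330·89 = 2.628 mm.
δ = δ_mech + δ_thermal = 5.209 mm.

5.21 mm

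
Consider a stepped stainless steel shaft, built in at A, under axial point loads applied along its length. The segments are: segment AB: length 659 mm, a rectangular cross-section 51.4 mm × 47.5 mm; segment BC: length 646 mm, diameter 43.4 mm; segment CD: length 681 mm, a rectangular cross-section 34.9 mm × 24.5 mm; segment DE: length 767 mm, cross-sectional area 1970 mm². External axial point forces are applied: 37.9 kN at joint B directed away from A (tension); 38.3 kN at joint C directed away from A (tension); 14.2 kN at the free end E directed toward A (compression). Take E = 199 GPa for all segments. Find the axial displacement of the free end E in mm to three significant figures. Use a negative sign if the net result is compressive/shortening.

0.0524 mm

Internal axial forces (sectioning from the free end, tension +): N_DE = -14.2 kN, N_CD = -14.2 kN, N_BC = 24.1 kN, N_AB = 62 kN.
A_AB = 2442 mm².
A_BC = 1479 mm².
A_CD = 855 mm².
δ_AB = 62000·659/(2442·199000) = 0.08409 mm
δ_BC = 24100·646/(1479·199000) = 0.05288 mm
δ_CD = -14200·681/(855·199000) = -0.05683 mm
δ_DE = -14200·767/(1970·199000) = -0.02778 mm
δ = Σδ_i = 0.05237 mm.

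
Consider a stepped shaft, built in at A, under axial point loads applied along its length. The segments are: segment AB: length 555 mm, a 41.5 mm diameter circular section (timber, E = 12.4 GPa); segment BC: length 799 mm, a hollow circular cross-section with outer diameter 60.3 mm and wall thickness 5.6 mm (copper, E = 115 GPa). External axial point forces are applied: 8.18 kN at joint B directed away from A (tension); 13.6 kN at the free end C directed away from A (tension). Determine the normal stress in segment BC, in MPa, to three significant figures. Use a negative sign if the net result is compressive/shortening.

Internal axial forces (sectioning from the free end, tension +): N_BC = 13.6 kN, N_AB = 21.78 kN.
A_BC = 962.3 mm².
σ_BC = N_BC/A_BC = 13600/962.3 = 14.13 MPa.

14.1 MPa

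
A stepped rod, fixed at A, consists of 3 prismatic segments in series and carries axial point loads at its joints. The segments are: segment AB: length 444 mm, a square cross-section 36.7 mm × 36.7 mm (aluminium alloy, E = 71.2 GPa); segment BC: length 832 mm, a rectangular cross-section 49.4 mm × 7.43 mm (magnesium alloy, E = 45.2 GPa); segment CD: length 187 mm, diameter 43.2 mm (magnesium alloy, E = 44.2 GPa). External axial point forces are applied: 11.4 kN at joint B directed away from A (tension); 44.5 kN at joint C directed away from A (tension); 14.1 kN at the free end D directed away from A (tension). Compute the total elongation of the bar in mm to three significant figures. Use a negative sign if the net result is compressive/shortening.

3.30 mm

Internal axial forces (sectioning from the free end, tension +): N_CD = 14.1 kN, N_BC = 58.6 kN, N_AB = 70 kN.
A_AB = 1347 mm².
A_BC = 367 mm².
A_CD = 1466 mm².
δ_AB = 70000·444/(1347·71200) = 0.3241 mm
δ_BC = 58600·832/(367·45200) = 2.939 mm
δ_CD = 14100·187/(1466·44200) = 0.0407 mm
δ = Σδ_i = 3.304 mm.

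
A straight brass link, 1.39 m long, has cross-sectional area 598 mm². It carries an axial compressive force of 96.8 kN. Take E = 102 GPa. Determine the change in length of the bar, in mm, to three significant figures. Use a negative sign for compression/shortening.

-2.21 mm

δ_mech = NL/(AE) = -96800·1390/(598·102000) = -2.206 mm.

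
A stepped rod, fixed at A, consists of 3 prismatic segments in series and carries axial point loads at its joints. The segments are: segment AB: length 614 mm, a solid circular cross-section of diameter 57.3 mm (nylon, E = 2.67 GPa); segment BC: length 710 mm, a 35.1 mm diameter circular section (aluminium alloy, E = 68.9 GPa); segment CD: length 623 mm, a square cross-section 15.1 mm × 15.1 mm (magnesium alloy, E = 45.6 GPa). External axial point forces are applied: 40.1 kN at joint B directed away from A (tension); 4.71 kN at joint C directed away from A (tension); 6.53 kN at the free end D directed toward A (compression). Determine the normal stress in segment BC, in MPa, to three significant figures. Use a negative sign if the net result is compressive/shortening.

Internal axial forces (sectioning from the free end, tension +): N_CD = -6.53 kN, N_BC = -1.82 kN, N_AB = 38.28 kN.
A_BC = 967.6 mm².
σ_BC = N_BC/A_BC = -1820/967.6 = -1.881 MPa.

-1.88 MPa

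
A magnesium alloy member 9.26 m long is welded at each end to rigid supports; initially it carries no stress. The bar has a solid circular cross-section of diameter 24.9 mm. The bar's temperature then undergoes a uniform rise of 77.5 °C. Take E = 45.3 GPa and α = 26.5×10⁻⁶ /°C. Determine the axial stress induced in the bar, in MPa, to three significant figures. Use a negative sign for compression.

Free thermal expansion αLΔT = 26.5e-6 · 9260 · 77.5 = 19.02 mm.
The walls impose strain ε = −(19.02)/9260 = -2.0538e-03; σ = Eε = 45300 · -2.0538e-03 = -93.03 MPa.

-93.0 MPa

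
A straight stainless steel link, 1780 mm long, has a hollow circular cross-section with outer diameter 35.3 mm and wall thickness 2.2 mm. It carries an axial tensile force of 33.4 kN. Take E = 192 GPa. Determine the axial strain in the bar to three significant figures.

A = 228.8 mm².
σ = N/A = 146 MPa; ε = σ/E = 146/192000 = 7.604e-04.

7.60e-04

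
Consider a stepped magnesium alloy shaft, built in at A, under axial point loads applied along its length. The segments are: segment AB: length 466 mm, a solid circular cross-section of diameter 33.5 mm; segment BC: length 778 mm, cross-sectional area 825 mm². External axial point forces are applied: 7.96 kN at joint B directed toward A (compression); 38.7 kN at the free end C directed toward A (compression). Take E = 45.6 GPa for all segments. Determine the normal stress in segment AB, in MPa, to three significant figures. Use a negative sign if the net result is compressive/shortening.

Internal axial forces (sectioning from the free end, tension +): N_BC = -38.7 kN, N_AB = -46.66 kN.
A_AB = 881.4 mm².
σ_AB = N_AB/A_AB = -46660/881.4 = -52.94 MPa.

-52.9 MPa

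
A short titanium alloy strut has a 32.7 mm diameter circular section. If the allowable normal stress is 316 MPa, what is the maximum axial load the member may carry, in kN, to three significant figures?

265 kN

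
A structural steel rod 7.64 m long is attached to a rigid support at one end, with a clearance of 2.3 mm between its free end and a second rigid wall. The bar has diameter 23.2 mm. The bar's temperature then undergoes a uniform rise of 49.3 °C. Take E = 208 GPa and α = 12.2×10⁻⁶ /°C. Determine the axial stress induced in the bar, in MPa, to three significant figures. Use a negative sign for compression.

Free thermal expansion αLΔT = 12.2e-6 · 7640 · 49.3 = 4.595 mm.
The walls engage after the gap closes; constrained expansion = 4.595 − 2.3 = 2.295 mm.
The walls impose strain ε = −(2.295)/7640 = -3.0041e-04; σ = Eε = 208000 · -3.0041e-04 = -62.49 MPa.

-62.5 MPa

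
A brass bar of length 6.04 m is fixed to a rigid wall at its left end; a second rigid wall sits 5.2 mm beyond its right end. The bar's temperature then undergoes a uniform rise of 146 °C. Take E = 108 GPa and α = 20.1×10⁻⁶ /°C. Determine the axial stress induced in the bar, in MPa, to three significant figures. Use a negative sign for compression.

-224 MPa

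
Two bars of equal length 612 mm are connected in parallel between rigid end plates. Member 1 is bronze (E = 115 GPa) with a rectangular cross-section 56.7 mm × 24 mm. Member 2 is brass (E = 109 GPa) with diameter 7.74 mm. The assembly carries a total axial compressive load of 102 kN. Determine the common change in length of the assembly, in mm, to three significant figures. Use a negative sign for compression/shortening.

A_1 = 1361 mm².
A_2 = 47.05 mm².
Equal strain + equilibrium ⇒ each member carries load in proportion to AE: A₁E₁ = 156500000 N, A₂E₂ = 5129000 N, ΣAE = 161600000 N.
δ = PL/ΣAE = -102000·612/161600000 = -0.3862 mm.

-0.386 mm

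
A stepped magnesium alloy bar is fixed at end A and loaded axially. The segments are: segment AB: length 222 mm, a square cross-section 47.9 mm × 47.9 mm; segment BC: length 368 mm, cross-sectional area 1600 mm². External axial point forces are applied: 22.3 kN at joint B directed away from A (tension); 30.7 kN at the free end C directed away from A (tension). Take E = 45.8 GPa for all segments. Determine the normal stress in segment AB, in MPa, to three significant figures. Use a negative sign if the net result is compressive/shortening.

Internal axial forces (sectioning from the free end, tension +): N_BC = 30.7 kN, N_AB = 53 kN.
A_AB = 2294 mm².
σ_AB = N_AB/A_AB = 53000/2294 = 23.1 MPa.

23.1 MPa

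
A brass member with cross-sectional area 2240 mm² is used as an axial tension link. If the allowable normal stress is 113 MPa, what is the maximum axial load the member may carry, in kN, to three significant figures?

253 kN

P_max = σ_allow · A = 113 · 2240 = 253100 N = 253.1 kN.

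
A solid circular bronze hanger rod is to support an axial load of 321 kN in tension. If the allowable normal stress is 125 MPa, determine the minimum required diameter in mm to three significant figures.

57.2 mm

Required area A ≥ P/σ_allow = 321000/125 = 2568 mm².
For a solid circular section, d ≥ √(4A/π) = 57.18 mm.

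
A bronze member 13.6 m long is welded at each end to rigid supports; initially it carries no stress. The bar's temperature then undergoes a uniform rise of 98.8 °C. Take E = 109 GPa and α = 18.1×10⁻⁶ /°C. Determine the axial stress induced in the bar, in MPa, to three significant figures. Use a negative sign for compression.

Free thermal expansion αLΔT = 18.1e-6 · 13600 · 98.8 = 24.32 mm.
The walls impose strain ε = −(24.32)/13600 = -1.7883e-03; σ = Eε = 109000 · -1.7883e-03 = -194.9 MPa.

-195 MPa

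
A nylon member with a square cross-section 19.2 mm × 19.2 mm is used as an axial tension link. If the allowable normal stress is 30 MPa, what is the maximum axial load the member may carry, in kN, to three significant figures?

A = 368.6 mm².
P_max = σ_allow · A = 30 · 368.6 = 11060 N = 11.06 kN.

11.1 kN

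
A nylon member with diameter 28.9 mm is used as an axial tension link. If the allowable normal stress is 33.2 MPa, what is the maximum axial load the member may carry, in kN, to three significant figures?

21.8 kN

A = 656 mm².
P_max = σ_allow · A = 33.2 · 656 = 21780 N = 21.78 kN.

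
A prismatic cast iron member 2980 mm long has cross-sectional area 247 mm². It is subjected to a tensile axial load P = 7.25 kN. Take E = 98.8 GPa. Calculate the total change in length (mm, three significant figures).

δ_mech = NL/(AE) = 7250·2980/(247·98800) = 0.8853 mm.

0.885 mm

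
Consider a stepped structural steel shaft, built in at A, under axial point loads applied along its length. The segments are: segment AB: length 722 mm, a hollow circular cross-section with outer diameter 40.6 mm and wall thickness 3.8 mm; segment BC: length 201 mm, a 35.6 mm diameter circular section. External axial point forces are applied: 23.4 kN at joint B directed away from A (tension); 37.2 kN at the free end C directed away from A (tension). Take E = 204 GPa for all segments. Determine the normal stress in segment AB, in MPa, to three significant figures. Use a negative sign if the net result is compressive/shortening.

Internal axial forces (sectioning from the free end, tension +): N_BC = 37.2 kN, N_AB = 60.6 kN.
A_AB = 439.3 mm².
σ_AB = N_AB/A_AB = 60600/439.3 = 137.9 MPa.

138 MPa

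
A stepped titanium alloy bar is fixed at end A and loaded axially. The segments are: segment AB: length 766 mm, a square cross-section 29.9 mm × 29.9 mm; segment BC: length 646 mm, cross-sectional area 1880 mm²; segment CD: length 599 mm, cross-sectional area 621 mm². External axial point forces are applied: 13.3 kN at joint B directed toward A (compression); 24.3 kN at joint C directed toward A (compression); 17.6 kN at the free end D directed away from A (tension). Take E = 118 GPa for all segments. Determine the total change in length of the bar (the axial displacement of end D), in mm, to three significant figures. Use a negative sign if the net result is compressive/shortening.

-0.0209 mm

Internal axial forces (sectioning from the free end, tension +): N_CD = 17.6 kN, N_BC = -6.7 kN, N_AB = -20 kN.
A_AB = 894 mm².
δ_AB = -20000·766/(894·118000) = -0.1452 mm
δ_BC = -6700·646/(1880·118000) = -0.01951 mm
δ_CD = 17600·599/(621·118000) = 0.1439 mm
δ = Σδ_i = -0.02086 mm.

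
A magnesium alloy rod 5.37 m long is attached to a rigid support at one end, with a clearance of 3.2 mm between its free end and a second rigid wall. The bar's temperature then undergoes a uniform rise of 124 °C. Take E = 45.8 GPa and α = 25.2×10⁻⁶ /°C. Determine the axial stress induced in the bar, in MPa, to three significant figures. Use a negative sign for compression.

-116 MPa

Free thermal expansion αLΔT = 25.2e-6 · 5370 · 124 = 16.78 mm.
The walls engage after the gap closes; constrained expansion = 16.78 − 3.2 = 13.58 mm.
The walls impose strain ε = −(13.58)/5370 = -2.5289e-03; σ = Eε = 45800 · -2.5289e-03 = -115.8 MPa.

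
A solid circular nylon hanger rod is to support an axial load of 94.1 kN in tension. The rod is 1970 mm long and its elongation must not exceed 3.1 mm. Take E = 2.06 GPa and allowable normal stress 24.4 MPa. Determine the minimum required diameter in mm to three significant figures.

Required area A ≥ P/σ_allow = 94100/24.4 = 3857 mm².
For a solid circular section, d ≥ √(4A/π) = 70.07 mm.
Elongation limit: A ≥ PL/(Eδ_allow) = 94100·1970/(2060·3.1) = 29030 mm² ⇒ d ≥ 192.3 mm.
The elongation limit governs.

192 mm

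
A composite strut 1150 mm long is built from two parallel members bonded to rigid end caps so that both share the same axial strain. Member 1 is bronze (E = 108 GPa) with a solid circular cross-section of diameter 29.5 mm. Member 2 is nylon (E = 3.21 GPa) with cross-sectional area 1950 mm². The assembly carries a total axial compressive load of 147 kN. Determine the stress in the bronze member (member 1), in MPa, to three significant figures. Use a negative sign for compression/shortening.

-198 MPa

A_1 = 683.5 mm².
Equal strain + equilibrium ⇒ each member carries load in proportion to AE: A₁E₁ = 73820000 N, A₂E₂ = 6260000 N, ΣAE = 80080000 N.
σ₁ = P·E₁/ΣAE = -147000·108000/80080000 = -198.3 MPa.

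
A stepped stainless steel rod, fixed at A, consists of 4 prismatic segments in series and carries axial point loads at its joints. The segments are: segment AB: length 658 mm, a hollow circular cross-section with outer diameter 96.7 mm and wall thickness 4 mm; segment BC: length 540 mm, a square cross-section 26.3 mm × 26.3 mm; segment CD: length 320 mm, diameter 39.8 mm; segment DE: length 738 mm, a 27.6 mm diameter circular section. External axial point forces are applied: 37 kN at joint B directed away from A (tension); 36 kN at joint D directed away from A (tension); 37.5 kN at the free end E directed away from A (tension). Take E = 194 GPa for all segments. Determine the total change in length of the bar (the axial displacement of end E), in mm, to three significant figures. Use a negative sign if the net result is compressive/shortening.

0.953 mm

Internal axial forces (sectioning from the free end, tension +): N_DE = 37.5 kN, N_CD = 73.5 kN, N_BC = 73.5 kN, N_AB = 110.5 kN.
A_AB = 1165 mm².
A_BC = 691.7 mm².
A_CD = 1244 mm².
A_DE = 598.3 mm².
δ_AB = 110500·658/(1165·194000) = 0.3217 mm
δ_BC = 73500·540/(691.7·194000) = 0.2958 mm
δ_CD = 73500·320/(1244·194000) = 0.09745 mm
δ_DE = 37500·738/(598.3·194000) = 0.2384 mm
δ = Σδ_i = 0.9534 mm.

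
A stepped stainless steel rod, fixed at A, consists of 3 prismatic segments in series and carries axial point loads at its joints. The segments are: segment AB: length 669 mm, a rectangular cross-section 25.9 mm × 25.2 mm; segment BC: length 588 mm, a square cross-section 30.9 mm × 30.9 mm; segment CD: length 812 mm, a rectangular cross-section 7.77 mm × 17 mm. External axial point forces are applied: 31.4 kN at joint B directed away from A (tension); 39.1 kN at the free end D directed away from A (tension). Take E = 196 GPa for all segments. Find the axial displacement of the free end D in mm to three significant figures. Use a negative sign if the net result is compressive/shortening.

1.72 mm

Internal axial forces (sectioning from the free end, tension +): N_CD = 39.1 kN, N_BC = 39.1 kN, N_AB = 70.5 kN.
A_AB = 652.7 mm².
A_BC = 954.8 mm².
A_CD = 132.1 mm².
δ_AB = 70500·669/(652.7·196000) = 0.3687 mm
δ_BC = 39100·588/(954.8·196000) = 0.1229 mm
δ_CD = 39100·812/(132.1·196000) = 1.226 mm
δ = Σδ_i = 1.718 mm.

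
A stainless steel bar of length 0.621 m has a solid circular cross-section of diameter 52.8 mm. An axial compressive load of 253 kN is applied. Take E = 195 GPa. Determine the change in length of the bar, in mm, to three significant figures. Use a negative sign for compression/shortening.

A = 2190 mm².
δ_mech = NL/(AE) = -253000·621/(2190·195000) = -0.368 mm.

-0.368 mm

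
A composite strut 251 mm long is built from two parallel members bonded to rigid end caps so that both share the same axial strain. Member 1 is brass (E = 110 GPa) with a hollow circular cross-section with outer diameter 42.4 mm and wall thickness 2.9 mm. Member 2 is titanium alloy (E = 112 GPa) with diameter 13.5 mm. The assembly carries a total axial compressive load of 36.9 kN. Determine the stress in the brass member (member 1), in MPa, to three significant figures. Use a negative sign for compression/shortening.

A_1 = 359.9 mm².
A_2 = 143.1 mm².
Equal strain + equilibrium ⇒ each member carries load in proportion to AE: A₁E₁ = 39590000 N, A₂E₂ = 16030000 N, ΣAE = 55620000 N.
σ₁ = P·E₁/ΣAE = -36900·110000/55620000 = -72.98 MPa.

-73.0 MPa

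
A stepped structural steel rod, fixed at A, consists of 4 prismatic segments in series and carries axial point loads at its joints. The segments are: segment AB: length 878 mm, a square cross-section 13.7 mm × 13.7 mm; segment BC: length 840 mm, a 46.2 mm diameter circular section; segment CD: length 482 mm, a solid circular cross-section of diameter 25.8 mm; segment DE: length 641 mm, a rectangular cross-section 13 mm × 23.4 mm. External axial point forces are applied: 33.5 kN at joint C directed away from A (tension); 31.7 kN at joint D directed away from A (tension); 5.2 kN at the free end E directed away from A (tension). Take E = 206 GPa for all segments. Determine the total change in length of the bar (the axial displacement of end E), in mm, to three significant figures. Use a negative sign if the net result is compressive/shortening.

Internal axial forces (sectioning from the free end, tension +): N_DE = 5.2 kN, N_CD = 36.9 kN, N_BC = 70.4 kN, N_AB = 70.4 kN.
A_AB = 187.7 mm².
A_BC = 1676 mm².
A_CD = 522.8 mm².
A_DE = 304.2 mm².
δ_AB = 70400·878/(187.7·206000) = 1.599 mm
δ_BC = 70400·840/(1676·206000) = 0.1712 mm
δ_CD = 36900·482/(522.8·206000) = 0.1651 mm
δ_DE = 5200·641/(304.2·206000) = 0.05319 mm
δ = Σδ_i = 1.988 mm.

1.99 mm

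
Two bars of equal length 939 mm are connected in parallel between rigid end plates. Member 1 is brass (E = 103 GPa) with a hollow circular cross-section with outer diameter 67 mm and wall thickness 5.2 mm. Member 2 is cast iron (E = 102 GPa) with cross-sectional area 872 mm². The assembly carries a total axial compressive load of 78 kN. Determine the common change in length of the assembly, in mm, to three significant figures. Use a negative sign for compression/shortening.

-0.380 mm

A_1 = 1010 mm².
Equal strain + equilibrium ⇒ each member carries load in proportion to AE: A₁E₁ = 104000000 N, A₂E₂ = 88940000 N, ΣAE = 192900000 N.
δ = PL/ΣAE = -78000·939/192900000 = -0.3796 mm.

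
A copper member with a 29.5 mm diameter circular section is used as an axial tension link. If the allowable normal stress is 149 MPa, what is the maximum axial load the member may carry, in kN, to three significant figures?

A = 683.5 mm².
P_max = σ_allow · A = 149 · 683.5 = 101800 N = 101.8 kN.

102 kN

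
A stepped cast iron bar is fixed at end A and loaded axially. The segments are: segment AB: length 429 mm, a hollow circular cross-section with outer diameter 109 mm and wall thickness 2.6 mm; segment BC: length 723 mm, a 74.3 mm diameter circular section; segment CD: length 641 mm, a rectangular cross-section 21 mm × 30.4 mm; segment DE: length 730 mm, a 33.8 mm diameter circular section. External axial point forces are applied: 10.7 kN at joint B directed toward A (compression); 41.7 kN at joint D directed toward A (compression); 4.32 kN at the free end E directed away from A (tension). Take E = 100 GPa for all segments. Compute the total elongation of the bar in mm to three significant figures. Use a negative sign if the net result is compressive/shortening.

-0.640 mm

Internal axial forces (sectioning from the free end, tension +): N_DE = 4.32 kN, N_CD = -37.38 kN, N_BC = -37.38 kN, N_AB = -48.08 kN.
A_AB = 869.1 mm².
A_BC = 4336 mm².
A_CD = 638.4 mm².
A_DE = 897.3 mm².
δ_AB = -48080·429/(869.1·100000) = -0.2373 mm
δ_BC = -37380·723/(4336·100000) = -0.06233 mm
δ_CD = -37380·641/(638.4·100000) = -0.3753 mm
δ_DE = 4320·730/(897.3·100000) = 0.03515 mm
δ = Σδ_i = -0.6398 mm.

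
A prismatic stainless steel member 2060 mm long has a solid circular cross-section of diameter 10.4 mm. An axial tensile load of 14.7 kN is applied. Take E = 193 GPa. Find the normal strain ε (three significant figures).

8.97e-04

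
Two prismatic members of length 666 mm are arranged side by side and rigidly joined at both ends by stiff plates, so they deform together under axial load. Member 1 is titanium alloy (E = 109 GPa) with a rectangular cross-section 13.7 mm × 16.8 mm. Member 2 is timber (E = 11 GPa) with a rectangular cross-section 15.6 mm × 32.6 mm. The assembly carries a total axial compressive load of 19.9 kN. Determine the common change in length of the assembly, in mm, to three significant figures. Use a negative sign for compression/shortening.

-0.432 mm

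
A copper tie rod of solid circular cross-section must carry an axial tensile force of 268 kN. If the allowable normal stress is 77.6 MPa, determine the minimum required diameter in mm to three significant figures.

Required area A ≥ P/σ_allow = 268000/77.6 = 3454 mm².
For a solid circular section, d ≥ √(4A/π) = 66.31 mm.

66.3 mm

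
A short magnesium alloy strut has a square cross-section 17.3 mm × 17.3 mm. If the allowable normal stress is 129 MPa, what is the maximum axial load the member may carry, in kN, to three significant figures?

38.6 kN

A = 299.3 mm².
P_max = σ_allow · A = 129 · 299.3 = 38610 N = 38.61 kN.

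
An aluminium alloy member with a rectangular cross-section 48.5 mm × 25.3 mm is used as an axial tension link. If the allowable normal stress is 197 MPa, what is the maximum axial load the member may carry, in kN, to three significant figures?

A = 1227 mm².
P_max = σ_allow · A = 197 · 1227 = 241700 N = 241.7 kN.

242 kN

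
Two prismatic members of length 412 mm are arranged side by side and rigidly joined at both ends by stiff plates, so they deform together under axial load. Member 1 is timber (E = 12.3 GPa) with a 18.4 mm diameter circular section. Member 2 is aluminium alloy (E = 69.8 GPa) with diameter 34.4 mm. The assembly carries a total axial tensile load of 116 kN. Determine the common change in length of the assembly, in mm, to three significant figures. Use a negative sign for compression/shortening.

A_1 = 265.9 mm².
A_2 = 929.4 mm².
Equal strain + equilibrium ⇒ each member carries load in proportion to AE: A₁E₁ = 3271000 N, A₂E₂ = 64870000 N, ΣAE = 68140000 N.
δ = PL/ΣAE = 116000·412/68140000 = 0.7013 mm.

0.701 mm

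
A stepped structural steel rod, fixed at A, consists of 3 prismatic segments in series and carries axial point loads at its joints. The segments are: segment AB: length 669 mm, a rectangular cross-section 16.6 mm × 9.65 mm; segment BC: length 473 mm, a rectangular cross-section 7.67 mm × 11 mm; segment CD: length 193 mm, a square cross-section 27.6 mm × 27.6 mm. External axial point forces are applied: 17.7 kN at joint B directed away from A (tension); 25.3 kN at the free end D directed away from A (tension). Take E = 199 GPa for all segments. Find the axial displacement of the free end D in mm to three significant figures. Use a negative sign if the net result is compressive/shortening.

1.65 mm

Internal axial forces (sectioning from the free end, tension +): N_CD = 25.3 kN, N_BC = 25.3 kN, N_AB = 43 kN.
A_AB = 160.2 mm².
A_BC = 84.37 mm².
A_CD = 761.8 mm².
δ_AB = 43000·669/(160.2·199000) = 0.9024 mm
δ_BC = 25300·473/(84.37·199000) = 0.7128 mm
δ_CD = 25300·193/(761.8·199000) = 0.03221 mm
δ = Σδ_i = 1.647 mm.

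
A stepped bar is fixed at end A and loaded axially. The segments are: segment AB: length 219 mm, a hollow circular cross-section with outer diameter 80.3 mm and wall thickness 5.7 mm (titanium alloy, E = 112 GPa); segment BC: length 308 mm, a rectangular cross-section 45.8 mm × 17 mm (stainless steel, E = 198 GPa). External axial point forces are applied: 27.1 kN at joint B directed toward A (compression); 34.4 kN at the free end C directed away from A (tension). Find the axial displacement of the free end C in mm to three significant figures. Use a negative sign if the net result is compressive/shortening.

Internal axial forces (sectioning from the free end, tension +): N_BC = 34.4 kN, N_AB = 7.3 kN.
A_AB = 1336 mm².
A_BC = 778.6 mm².
δ_AB = 7300·219/(1336·112000) = 0.01069 mm
δ_BC = 34400·308/(778.6·198000) = 0.06873 mm
δ = Σδ_i = 0.07941 mm.

0.0794 mm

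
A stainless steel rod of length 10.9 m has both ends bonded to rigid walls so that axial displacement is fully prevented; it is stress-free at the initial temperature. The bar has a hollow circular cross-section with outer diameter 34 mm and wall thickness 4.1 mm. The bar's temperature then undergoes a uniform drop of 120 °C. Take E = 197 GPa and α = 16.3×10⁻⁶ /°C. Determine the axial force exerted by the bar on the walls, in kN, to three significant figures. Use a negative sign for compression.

Free thermal expansion αLΔT = 16.3e-6 · 10900 · -120 = -21.32 mm.
The walls impose strain ε = −(-21.32)/10900 = 1.9560e-03; σ = Eε = 197000 · 1.9560e-03 = 385.3 MPa.
Wall reaction R = σ·A = 385.3·385.1 = 148400 N = 148.4 kN.

148 kN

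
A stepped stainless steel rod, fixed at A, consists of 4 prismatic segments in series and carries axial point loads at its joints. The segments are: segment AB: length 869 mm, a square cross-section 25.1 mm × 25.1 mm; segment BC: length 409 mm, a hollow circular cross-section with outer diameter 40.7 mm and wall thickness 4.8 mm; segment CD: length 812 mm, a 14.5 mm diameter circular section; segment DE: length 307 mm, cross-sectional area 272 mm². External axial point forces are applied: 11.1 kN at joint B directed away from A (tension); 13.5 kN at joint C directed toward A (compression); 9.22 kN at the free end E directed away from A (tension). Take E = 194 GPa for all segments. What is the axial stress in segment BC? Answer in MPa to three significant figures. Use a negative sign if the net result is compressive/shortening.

Internal axial forces (sectioning from the free end, tension +): N_DE = 9.22 kN, N_CD = 9.22 kN, N_BC = -4.28 kN, N_AB = 6.82 kN.
A_BC = 541.4 mm².
σ_BC = N_BC/A_BC = -4280/541.4 = -7.906 MPa.

-7.91 MPa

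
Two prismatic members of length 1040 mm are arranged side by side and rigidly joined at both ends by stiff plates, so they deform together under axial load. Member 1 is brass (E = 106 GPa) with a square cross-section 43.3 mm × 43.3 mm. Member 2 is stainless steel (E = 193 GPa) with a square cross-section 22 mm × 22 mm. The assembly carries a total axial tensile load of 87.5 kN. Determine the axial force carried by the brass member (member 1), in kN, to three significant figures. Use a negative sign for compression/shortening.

59.5 kN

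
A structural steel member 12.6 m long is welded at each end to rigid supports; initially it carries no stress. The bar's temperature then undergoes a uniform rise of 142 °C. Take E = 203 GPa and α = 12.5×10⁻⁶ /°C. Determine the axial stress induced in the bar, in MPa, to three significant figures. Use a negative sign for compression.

-360 MPa

Free thermal expansion αLΔT = 12.5e-6 · 12600 · 142 = 22.36 mm.
The walls impose strain ε = −(22.36)/12600 = -1.7750e-03; σ = Eε = 203000 · -1.7750e-03 = -360.3 MPa.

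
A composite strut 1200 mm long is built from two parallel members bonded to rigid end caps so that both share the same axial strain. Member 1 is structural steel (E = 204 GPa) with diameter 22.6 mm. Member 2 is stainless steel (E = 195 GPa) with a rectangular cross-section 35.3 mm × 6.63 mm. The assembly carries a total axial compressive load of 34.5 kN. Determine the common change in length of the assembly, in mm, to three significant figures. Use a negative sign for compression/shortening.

A_1 = 401.1 mm².
A_2 = 234 mm².
Equal strain + equilibrium ⇒ each member carries load in proportion to AE: A₁E₁ = 81830000 N, A₂E₂ = 45640000 N, ΣAE = 127500000 N.
δ = PL/ΣAE = -34500·1200/127500000 = -0.3248 mm.

-0.325 mm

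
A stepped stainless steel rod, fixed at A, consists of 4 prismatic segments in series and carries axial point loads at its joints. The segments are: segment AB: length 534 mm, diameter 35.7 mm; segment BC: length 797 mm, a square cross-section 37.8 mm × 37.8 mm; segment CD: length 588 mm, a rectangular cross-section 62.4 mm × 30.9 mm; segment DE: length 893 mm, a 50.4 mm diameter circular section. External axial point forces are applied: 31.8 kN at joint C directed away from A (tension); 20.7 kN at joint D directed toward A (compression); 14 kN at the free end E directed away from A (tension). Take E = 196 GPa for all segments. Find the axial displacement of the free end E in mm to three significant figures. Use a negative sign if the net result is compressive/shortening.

Internal axial forces (sectioning from the free end, tension +): N_DE = 14 kN, N_CD = -6.7 kN, N_BC = 25.1 kN, N_AB = 25.1 kN.
A_AB = 1001 mm².
A_BC = 1429 mm².
A_CD = 1928 mm².
A_DE = 1995 mm².
δ_AB = 25100·534/(1001·196000) = 0.06832 mm
δ_BC = 25100·797/(1429·196000) = 0.07143 mm
δ_CD = -6700·588/(1928·196000) = -0.01042 mm
δ_DE = 14000·893/(1995·196000) = 0.03197 mm
δ = Σδ_i = 0.1613 mm.

0.161 mm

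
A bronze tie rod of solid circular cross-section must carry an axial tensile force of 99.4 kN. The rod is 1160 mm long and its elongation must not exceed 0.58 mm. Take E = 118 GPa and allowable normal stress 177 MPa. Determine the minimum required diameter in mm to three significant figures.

46.3 mm

Required area A ≥ P/σ_allow = 99400/177 = 561.6 mm².
For a solid circular section, d ≥ √(4A/π) = 26.74 mm.
Elongation limit: A ≥ PL/(Eδ_allow) = 99400·1160/(118000·0.58) = 1685 mm² ⇒ d ≥ 46.32 mm.
The elongation limit governs.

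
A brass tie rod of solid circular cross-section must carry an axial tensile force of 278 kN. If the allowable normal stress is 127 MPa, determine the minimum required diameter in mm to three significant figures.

Required area A ≥ P/σ_allow = 278000/127 = 2189 mm².
For a solid circular section, d ≥ √(4A/π) = 52.79 mm.

52.8 mm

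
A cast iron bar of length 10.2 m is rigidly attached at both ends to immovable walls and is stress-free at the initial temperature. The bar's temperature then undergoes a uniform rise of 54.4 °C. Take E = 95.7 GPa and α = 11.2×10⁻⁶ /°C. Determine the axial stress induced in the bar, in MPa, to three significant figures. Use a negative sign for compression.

-58.3 MPa

Free thermal expansion αLΔT = 11.2e-6 · 10200 · 54.4 = 6.215 mm.
The walls impose strain ε = −(6.215)/10200 = -6.0928e-04; σ = Eε = 95700 · -6.0928e-04 = -58.31 MPa.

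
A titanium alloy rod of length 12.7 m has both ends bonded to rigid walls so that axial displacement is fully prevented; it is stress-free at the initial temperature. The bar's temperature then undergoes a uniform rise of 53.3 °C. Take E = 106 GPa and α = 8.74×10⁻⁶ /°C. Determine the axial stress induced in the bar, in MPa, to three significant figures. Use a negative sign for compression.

Free thermal expansion αLΔT = 8.74e-6 · 12700 · 53.3 = 5.916 mm.
The walls impose strain ε = −(5.916)/12700 = -4.6584e-04; σ = Eε = 106000 · -4.6584e-04 = -49.38 MPa.

-49.4 MPa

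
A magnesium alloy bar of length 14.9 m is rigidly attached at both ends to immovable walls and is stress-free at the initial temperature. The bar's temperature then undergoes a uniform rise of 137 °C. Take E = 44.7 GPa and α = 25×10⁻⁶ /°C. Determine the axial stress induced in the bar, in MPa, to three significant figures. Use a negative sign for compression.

-153 MPa

Free thermal expansion αLΔT = 25e-6 · 14900 · 137 = 51.03 mm.
The walls impose strain ε = −(51.03)/14900 = -3.4250e-03; σ = Eε = 44700 · -3.4250e-03 = -153.1 MPa.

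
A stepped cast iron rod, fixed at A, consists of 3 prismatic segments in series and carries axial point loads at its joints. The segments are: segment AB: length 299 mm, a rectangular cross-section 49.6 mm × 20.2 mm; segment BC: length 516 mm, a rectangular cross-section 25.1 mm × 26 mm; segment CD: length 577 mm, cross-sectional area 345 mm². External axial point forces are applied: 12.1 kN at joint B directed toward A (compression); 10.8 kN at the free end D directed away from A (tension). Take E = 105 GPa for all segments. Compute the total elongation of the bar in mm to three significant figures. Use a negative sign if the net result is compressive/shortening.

0.250 mm

Internal axial forces (sectioning from the free end, tension +): N_CD = 10.8 kN, N_BC = 10.8 kN, N_AB = -1.3 kN.
A_AB = 1002 mm².
A_BC = 652.6 mm².
δ_AB = -1300·299/(1002·105000) = -0.003695 mm
δ_BC = 10800·516/(652.6·105000) = 0.08133 mm
δ_CD = 10800·577/(345·105000) = 0.172 mm
δ = Σδ_i = 0.2497 mm.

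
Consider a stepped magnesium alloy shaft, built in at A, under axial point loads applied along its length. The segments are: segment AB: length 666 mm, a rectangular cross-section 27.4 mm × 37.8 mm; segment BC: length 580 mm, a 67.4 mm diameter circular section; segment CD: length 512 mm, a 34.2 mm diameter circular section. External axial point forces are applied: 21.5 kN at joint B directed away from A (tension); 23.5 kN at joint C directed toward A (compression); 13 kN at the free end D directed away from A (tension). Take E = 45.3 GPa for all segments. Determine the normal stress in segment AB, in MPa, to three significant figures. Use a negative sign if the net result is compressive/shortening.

10.6 MPa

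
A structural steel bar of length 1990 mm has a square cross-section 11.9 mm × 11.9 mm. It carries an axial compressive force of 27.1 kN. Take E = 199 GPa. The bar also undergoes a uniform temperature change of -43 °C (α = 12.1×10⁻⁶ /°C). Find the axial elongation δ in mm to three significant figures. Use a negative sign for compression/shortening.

-2.95 mm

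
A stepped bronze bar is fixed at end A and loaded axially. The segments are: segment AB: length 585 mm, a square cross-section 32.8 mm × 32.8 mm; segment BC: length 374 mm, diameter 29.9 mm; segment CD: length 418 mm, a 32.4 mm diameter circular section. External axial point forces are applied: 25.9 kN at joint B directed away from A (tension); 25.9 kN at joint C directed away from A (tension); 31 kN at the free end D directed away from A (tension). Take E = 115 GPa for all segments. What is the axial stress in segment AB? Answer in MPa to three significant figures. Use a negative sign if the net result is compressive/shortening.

77.0 MPa

Internal axial forces (sectioning from the free end, tension +): N_CD = 31 kN, N_BC = 56.9 kN, N_AB = 82.8 kN.
A_AB = 1076 mm².
σ_AB = N_AB/A_AB = 82800/1076 = 76.96 MPa.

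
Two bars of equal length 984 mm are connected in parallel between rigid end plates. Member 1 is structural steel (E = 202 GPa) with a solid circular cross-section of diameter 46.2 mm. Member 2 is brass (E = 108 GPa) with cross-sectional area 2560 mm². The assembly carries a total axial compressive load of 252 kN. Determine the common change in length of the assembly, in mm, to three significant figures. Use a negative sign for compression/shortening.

-0.403 mm

A_1 = 1676 mm².
Equal strain + equilibrium ⇒ each member carries load in proportion to AE: A₁E₁ = 338600000 N, A₂E₂ = 276500000 N, ΣAE = 615100000 N.
δ = PL/ΣAE = -252000·984/615100000 = -0.4031 mm.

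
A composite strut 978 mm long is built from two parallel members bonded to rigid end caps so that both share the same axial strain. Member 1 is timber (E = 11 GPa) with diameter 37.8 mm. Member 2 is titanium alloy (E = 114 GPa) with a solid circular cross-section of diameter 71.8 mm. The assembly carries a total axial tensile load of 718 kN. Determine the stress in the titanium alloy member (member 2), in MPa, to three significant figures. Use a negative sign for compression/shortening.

173 MPa

A_1 = 1122 mm².
A_2 = 4049 mm².
Equal strain + equilibrium ⇒ each member carries load in proportion to AE: A₁E₁ = 12340000 N, A₂E₂ = 461600000 N, ΣAE = 473900000 N.
σ₂ = P·E₂/ΣAE = 718000·114000/473900000 = 172.7 MPa.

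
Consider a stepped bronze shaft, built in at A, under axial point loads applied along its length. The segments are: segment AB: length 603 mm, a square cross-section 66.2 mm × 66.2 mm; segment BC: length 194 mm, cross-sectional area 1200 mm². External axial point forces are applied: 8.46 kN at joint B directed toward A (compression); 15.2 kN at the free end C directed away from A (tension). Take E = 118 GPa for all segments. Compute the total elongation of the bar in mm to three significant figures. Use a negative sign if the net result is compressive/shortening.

Internal axial forces (sectioning from the free end, tension +): N_BC = 15.2 kN, N_AB = 6.74 kN.
A_AB = 4382 mm².
δ_AB = 6740·603/(4382·118000) = 0.007859 mm
δ_BC = 15200·194/(1200·118000) = 0.02082 mm
δ = Σδ_i = 0.02868 mm.

0.0287 mm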